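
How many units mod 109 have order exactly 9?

6

φ(109) = 109 − 1 = 108 = 2^2 · 3^3.
(Z/109Z)^× is cyclic (|G| = 108); a cyclic group of order m has exactly φ(d) elements of each order d | m, and none otherwise.
9 = 3^2 divides 108, and φ(9) = 6.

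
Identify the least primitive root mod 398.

φ(398) = φ(2)·φ(199) = 1·198 = 198 = 2 · 3^2 · 11.
Test candidates g = 2, 3, … against the prime factors q ∈ {2, 3, 11} of φ(398): g is a generator iff g^(198/q) ≢ 1 for every such q.
g = 2: gcd(2, 398) = 2 > 1, not a unit — skip.
g = 3: 3^99 ≡ 397; 3^66 ≡ 305; 3^18 ≡ 125 — none is 1, so 3 is a primitive root.
Hence the least primitive root of 398 is 3.

3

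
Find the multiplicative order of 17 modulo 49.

42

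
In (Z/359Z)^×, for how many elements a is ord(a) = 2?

φ(359) = 359 − 1 = 358 = 2 · 179.
In a cyclic group of order 358, there are φ(d) elements of order d for each divisor d of 358, and zero for non-divisors.
2 | 358, and φ(2) = 2 − 1 = 1.

1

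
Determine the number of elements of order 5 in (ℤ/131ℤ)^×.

4

φ(131) = 131 − 1 = 130 = 2 · 5 · 13.
(Z/131Z)^× is cyclic (|G| = 130); a cyclic group of order m has exactly φ(d) elements of each order d | m, and none otherwise.
5 | 130, and φ(5) = 5 − 1 = 4.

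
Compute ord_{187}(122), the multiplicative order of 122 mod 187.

ord(122) | φ(187) = φ(11·17) = (11−1)·(17−1) = 10·16 = 160 = 2^5 · 5.
Divisors of 160: 1, 2, 4, 5, 8, 10, 16, 20, 32, 40, 80, 160.
Evaluate successive powers at the divisors of 160:
122^1 ≡ 122
122^2 ≡ 111
122^4 ≡ 166
122^5 ≡ 56
122^8 ≡ 67
122^10 ≡ 144
122^16 ≡ 1
The smallest such exponent is 16, so the order of 122 is 16.

16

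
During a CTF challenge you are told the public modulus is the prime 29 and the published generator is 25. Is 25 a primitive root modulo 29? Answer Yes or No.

No

φ(29) = 29 − 1 = 28 = 2^2 · 7.
It suffices to check that the order of 25 is not a proper divisor of 28: compute 25^(28/q) for q ∈ {2, 7}.
25^14 ≡ 1 (mod 29)  [q = 2: ≡ 1 ✗]
25^4 ≡ 24 (mod 29)  [q = 7: ≢ 1 ✓]
25^14 ≡ 1 shows ord(25) | 14, strictly less than φ(29); not a primitive root.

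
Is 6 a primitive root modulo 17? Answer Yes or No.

Yes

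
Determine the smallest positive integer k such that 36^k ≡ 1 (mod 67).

33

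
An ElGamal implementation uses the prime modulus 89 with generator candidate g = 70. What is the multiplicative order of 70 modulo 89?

88

By Lagrange's theorem, ord_89(70) divides φ(89) = 89 − 1 = 88 = 2^3 · 11.
Divisors of 88: 1, 2, 4, 8, 11, 22, 44, 88.
Check 70^d mod 89 for each divisor in increasing order:
70^1 ≡ 70 (mod 89)
70^2 ≡ 5 (mod 89)
70^4 ≡ 25 (mod 89)
70^8 ≡ 2 (mod 89)
70^11 ≡ 77 (mod 89)
70^22 ≡ 55 (mod 89)
70^44 ≡ 88 (mod 89)
70^88 ≡ 1 (mod 89) ✓
So ord_89(70) = 88.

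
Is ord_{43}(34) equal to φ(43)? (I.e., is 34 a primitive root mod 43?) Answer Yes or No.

Yes

φ(43) = 43 − 1 = 42 = 2 · 3 · 7.
Test 34^(42/q) mod 43 for each prime factor q of 42:
34^21 ≡ 42 (mod 43)  [q = 2: ≢ 1 ✓]
34^14 ≡ 6 (mod 43)  [q = 3: ≢ 1 ✓]
34^6 ≡ 4 (mod 43)  [q = 7: ≢ 1 ✓]
Every test exponent gives a nontrivial residue, hence 34 generates the full group.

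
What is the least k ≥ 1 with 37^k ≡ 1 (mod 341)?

The order of 37 must divide φ(341) = φ(11·31) = (11−1)·(31−1) = 10·30 = 300 = 2^2 · 3 · 5^2.
Divisors of 300: 1, 2, 3, 4, 5, 6, 10, 12, 15, 20, 25, 30, 50, 60, 75, 100, 150, 300.
Check 37^d mod 341 for each divisor in increasing order:
37^1 ≡ 37 (mod 341)
37^2 ≡ 5 (mod 341)
37^3 ≡ 185 (mod 341)
37^4 ≡ 25 (mod 341)
37^5 ≡ 243 (mod 341)
37^6 ≡ 125 (mod 341)
37^10 ≡ 56 (mod 341)
37^12 ≡ 280 (mod 341)
37^15 ≡ 309 (mod 341)
37^20 ≡ 67 (mod 341)
37^25 ≡ 254 (mod 341)
37^30 ≡ 1 (mod 341) ✓
So ord_341(37) = 30.

30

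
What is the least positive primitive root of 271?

6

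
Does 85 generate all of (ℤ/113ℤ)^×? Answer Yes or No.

φ(113) = 113 − 1 = 112 = 2^4 · 7.
85 is a primitive root mod 113 iff 85^(φ(113)/q) ≢ 1 for every prime q | φ(113), i.e. q ∈ {2, 7}.
85^56 ≡ 1 (mod 113)  [q = 2: ≡ 1 ✗]
85^16 ≡ 106 (mod 113)  [q = 7: ≢ 1 ✓]
Since 85^56 ≡ 1, the order of 85 divides 56 < 112, so 85 is not a primitive root.

No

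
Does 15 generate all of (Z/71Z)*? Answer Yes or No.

No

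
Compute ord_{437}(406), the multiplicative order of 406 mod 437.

66

The order of 406 must divide φ(437) = φ(19·23) = (19−1)·(23−1) = 18·22 = 396 = 2^2 · 3^2 · 11.
Divisors of 396: 1, 2, 3, 4, 6, 9, 11, 12, 18, 22, 33, 36, 44, 66, 99, 132, 198, 396.
Test each divisor d:
406^1 ≡ 406
406^2 ≡ 87
406^3 ≡ 362
406^4 ≡ 140
406^6 ≡ 381
406^9 ≡ 267
406^11 ≡ 68
406^12 ≡ 77
406^18 ≡ 58
406^22 ≡ 254
406^33 ≡ 229
406^36 ≡ 305
406^44 ≡ 277
406^66 ≡ 1
Hence ord(406) = 66.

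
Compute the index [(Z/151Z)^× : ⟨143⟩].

15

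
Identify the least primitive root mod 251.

φ(251) = 251 − 1 = 250 = 2 · 5^3.
g is a primitive root iff g^(250/q) ≢ 1 (mod 251) for each prime q ∈ {2, 5}.
g = 2: 2^125 ≡ 250; 2^50 ≡ 1 — hits 1, so not a primitive root.
g = 3: 3^125 ≡ 1 — hits 1, so not a primitive root.
g = 4: 4^125 ≡ 1 — hits 1, so not a primitive root.
g = 5: 5^125 ≡ 1 — hits 1, so not a primitive root.
g = 6: 6^125 ≡ 250; 6^50 ≡ 219 — none is 1, so 6 is a primitive root.
The smallest primitive root modulo 251 is 6.

6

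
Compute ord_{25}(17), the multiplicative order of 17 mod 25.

20

The order of 17 must divide φ(25) = φ(5^2) = 5·(5−1) = 20 = 2^2 · 5.
Divisors of 20: 1, 2, 4, 5, 10, 20.
Check 17^d mod 25 for each divisor in increasing order:
17^1 ≡ 17
17^2 ≡ 14
17^4 ≡ 21
17^5 ≡ 7
17^10 ≡ 24
17^20 ≡ 1
Therefore the multiplicative order of 17 modulo 25 is 20.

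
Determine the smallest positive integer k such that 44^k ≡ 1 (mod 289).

ord(44) | φ(289) = φ(17^2) = 17·(17−1) = 272 = 2^4 · 17.
Divisors of 272: 1, 2, 4, 8, 16, 17, 34, 68, 136, 272.
Check 44^d mod 289 for each divisor in increasing order:
44^1 ≡ 44
44^2 ≡ 202
44^4 ≡ 55
44^8 ≡ 135
44^16 ≡ 18
44^17 ≡ 214
44^34 ≡ 134
44^68 ≡ 38
44^136 ≡ 288
44^272 ≡ 1
So ord_289(44) = 272.

272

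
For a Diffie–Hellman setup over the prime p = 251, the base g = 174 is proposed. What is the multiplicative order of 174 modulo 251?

The order of 174 must divide φ(251) = 251 − 1 = 250 = 2 · 5^3.
Divisors of 250: 1, 2, 5, 10, 25, 50, 125, 250.
Check 174^d mod 251 for each divisor in increasing order:
174^1 ≡ 174
174^2 ≡ 156
174^5 ≡ 94
174^10 ≡ 51
174^25 ≡ 20
174^50 ≡ 149
174^125 ≡ 1
Hence ord(174) = 125.

125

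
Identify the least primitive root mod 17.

φ(17) = 17 − 1 = 16 = 2^4.
g is a primitive root iff g^(16/q) ≢ 1 (mod 17) for each prime q ∈ {2}.
g = 2: 2^8 ≡ 1 — hits 1, so not a primitive root.
g = 3: 3^8 ≡ 16 — none is 1, so 3 is a primitive root.
Hence the least primitive root of 17 is 3.

3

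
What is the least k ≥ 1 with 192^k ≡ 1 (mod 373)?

93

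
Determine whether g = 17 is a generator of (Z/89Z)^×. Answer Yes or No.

No

φ(89) = 89 − 1 = 88 = 2^3 · 11.
17 is a primitive root mod 89 iff 17^(φ(89)/q) ≢ 1 for every prime q | φ(89), i.e. q ∈ {2, 11}.
17^44 ≡ 1 (mod 89)  [q = 2: ≡ 1 ✗]
17^8 ≡ 8 (mod 89)  [q = 11: ≢ 1 ✓]
17^44 ≡ 1 shows ord(17) | 44, strictly less than φ(89); not a primitive root.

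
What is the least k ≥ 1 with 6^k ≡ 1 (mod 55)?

10

ord(6) | φ(55) = φ(5·11) = (5−1)·(11−1) = 4·10 = 40 = 2^3 · 5.
Divisors of 40: 1, 2, 4, 5, 8, 10, 20, 40.
Test each divisor d:
6^1 ≡ 6 (mod 55)
6^2 ≡ 36 (mod 55)
6^4 ≡ 31 (mod 55)
6^5 ≡ 21 (mod 55)
6^8 ≡ 26 (mod 55)
6^10 ≡ 1 (mod 55) ✓
So ord_55(6) = 10.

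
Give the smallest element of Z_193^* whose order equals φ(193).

5

φ(193) = 193 − 1 = 192 = 2^6 · 3.
g is a primitive root iff g^(192/q) ≢ 1 (mod 193) for each prime q ∈ {2, 3}.
g = 2: 2^96 ≡ 1 — hits 1, so not a primitive root.
g = 3: 3^96 ≡ 1 — hits 1, so not a primitive root.
g = 4: 4^96 ≡ 1 — hits 1, so not a primitive root.
g = 5: 5^96 ≡ 192; 5^64 ≡ 84 — none is 1, so 5 is a primitive root.
Hence the least primitive root of 193 is 5.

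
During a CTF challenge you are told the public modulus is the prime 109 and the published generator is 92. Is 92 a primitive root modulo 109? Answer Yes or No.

No

φ(109) = 109 − 1 = 108 = 2^2 · 3^3.
An element g generates (Z/109Z)^× iff g^(108/q) ≢ 1 (mod 109) for each prime q ∈ {2, 3}.
92^54 ≡ 108 (mod 109)  [q = 2: ≢ 1 ✓]
92^36 ≡ 1 (mod 109)  [q = 3: ≡ 1 ✗]
Since 92^36 ≡ 1, the order of 92 divides 36 < 108, so 92 is not a primitive root.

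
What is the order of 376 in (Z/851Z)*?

The order of 376 must divide φ(851) = φ(23·37) = (23−1)·(37−1) = 22·36 = 792 = 2^3 · 3^2 · 11.
Divisors of 792: 1, 2, 3, 4, 6, 8, 9, 11, 12, 18, 22, 24, 33, 36, 44, 66, 72, 88, 99, 132, 198, 264, 396, 792.
Evaluate successive powers at the divisors of 792:
376^1 ≡ 376
376^2 ≡ 110
376^3 ≡ 512
376^4 ≡ 186
376^6 ≡ 36
376^8 ≡ 556
376^9 ≡ 561
376^11 ≡ 438
376^12 ≡ 445
376^18 ≡ 702
376^22 ≡ 369
376^24 ≡ 593
376^33 ≡ 783
376^36 ≡ 75
376^44 ≡ 1
Therefore the multiplicative order of 376 modulo 851 is 44.

44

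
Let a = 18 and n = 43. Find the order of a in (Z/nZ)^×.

42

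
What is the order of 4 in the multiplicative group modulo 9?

3

By Lagrange's theorem, ord_9(4) divides φ(9) = φ(3^2) = 3·(3−1) = 6 = 2 · 3.
Divisors of 6: 1, 2, 3, 6.
Test each divisor d:
4^1 ≡ 4 (mod 9)
4^2 ≡ 7 (mod 9)
4^3 ≡ 1 (mod 9) ✓
The smallest such exponent is 3, so the order of 4 is 3.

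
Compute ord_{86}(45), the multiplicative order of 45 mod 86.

ord(45) | φ(86) = φ(2)·φ(43) = 1·42 = 42 = 2 · 3 · 7.
Divisors of 42: 1, 2, 3, 6, 7, 14, 21, 42.
Compute 45^d (mod 86) for the divisors d until we hit 1:
45^1 ≡ 45 (mod 86)
45^2 ≡ 47 (mod 86)
45^3 ≡ 51 (mod 86)
45^6 ≡ 21 (mod 86)
45^7 ≡ 85 (mod 86)
45^14 ≡ 1 (mod 86) ✓
Hence ord(45) = 14.

14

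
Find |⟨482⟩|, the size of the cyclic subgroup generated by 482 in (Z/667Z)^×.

ord(482) | φ(667) = φ(23·29) = (23−1)·(29−1) = 22·28 = 616 = 2^3 · 7 · 11.
Divisors of 616: 1, 2, 4, 7, 8, 11, 14, 22, 28, 44, 56, 77, 88, 154, 308, 616.
Evaluate successive powers at the divisors of 616:
482^1 ≡ 482
482^2 ≡ 208
482^4 ≡ 576
482^7 ≡ 597
482^8 ≡ 277
482^11 ≡ 367
482^14 ≡ 231
482^22 ≡ 622
482^28 ≡ 1
Hence ord(482) = 28.

28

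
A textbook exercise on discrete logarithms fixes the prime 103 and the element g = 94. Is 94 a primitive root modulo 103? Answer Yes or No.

No

φ(103) = 103 − 1 = 102 = 2 · 3 · 17.
An element g generates (Z/103Z)^× iff g^(102/q) ≢ 1 (mod 103) for each prime q ∈ {2, 3, 17}.
94^51 ≡ 102 (mod 103)  [q = 2: ≢ 1 ✓]
94^34 ≡ 1 (mod 103)  [q = 3: ≡ 1 ✗]
94^6 ≡ 64 (mod 103)  [q = 17: ≢ 1 ✓]
94^34 ≡ 1 shows ord(94) | 34, strictly less than φ(103); not a primitive root.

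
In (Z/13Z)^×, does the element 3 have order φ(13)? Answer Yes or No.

No

φ(13) = 13 − 1 = 12 = 2^2 · 3.
3 is a primitive root mod 13 iff 3^(φ(13)/q) ≢ 1 for every prime q | φ(13), i.e. q ∈ {2, 3}.
3^6 ≡ 1 (mod 13)  [q = 2: ≡ 1 ✗]
3^4 ≡ 3 (mod 13)  [q = 3: ≢ 1 ✓]
3^6 ≡ 1 shows ord(3) | 6, strictly less than φ(13); not a primitive root.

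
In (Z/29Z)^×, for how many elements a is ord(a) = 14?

6

φ(29) = 29 − 1 = 28 = 2^2 · 7.
(Z/29Z)^× is cyclic (|G| = 28); a cyclic group of order m has exactly φ(d) elements of each order d | m, and none otherwise.
14 = 2 · 7 divides 28, and φ(14) = 6.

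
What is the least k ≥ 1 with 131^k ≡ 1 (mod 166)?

Since 131 ∈ (Z/166Z)^×, its order divides φ(166) = φ(2)·φ(83) = 1·82 = 82 = 2 · 41.
Divisors of 82: 1, 2, 41, 82.
Compute 131^d (mod 166) for the divisors d until we hit 1:
131^1 ≡ 131 (mod 166)
131^2 ≡ 63 (mod 166)
131^41 ≡ 1 (mod 166) ✓
So ord_166(131) = 41.

41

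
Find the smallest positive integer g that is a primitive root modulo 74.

φ(74) = φ(2)·φ(37) = 1·36 = 36 = 2^2 · 3^2.
Test candidates g = 2, 3, … against the prime factors q ∈ {2, 3} of φ(74): g is a generator iff g^(36/q) ≢ 1 for every such q.
g = 2: gcd(2, 74) = 2 > 1, not a unit — skip.
g = 3: 3^18 ≡ 1 — hits 1, so not a primitive root.
g = 4: gcd(4, 74) = 2 > 1, not a unit — skip.
g = 5: 5^18 ≡ 73; 5^12 ≡ 47 — none is 1, so 5 is a primitive root.
Hence the least primitive root of 74 is 5.

5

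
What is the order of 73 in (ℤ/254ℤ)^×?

By Lagrange's theorem, ord_254(73) divides φ(254) = φ(2)·φ(127) = 1·126 = 126 = 2 · 3^2 · 7.
Divisors of 126: 1, 2, 3, 6, 7, 9, 14, 18, 21, 42, 63, 126.
Test each divisor d:
73^1 ≡ 73 (mod 254)
73^2 ≡ 249 (mod 254)
73^3 ≡ 143 (mod 254)
73^6 ≡ 129 (mod 254)
73^7 ≡ 19 (mod 254)
73^9 ≡ 159 (mod 254)
73^14 ≡ 107 (mod 254)
73^18 ≡ 135 (mod 254)
73^21 ≡ 1 (mod 254) ✓
Hence ord(73) = 21.

21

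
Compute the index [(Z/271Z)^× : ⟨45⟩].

2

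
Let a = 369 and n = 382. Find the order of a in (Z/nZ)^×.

190

Since 369 ∈ (Z/382Z)^×, its order divides φ(382) = φ(2)·φ(191) = 1·190 = 190 = 2 · 5 · 19.
Divisors of 190: 1, 2, 5, 10, 19, 38, 95, 190.
Compute 369^d (mod 382) for the divisors d until we hit 1:
369^1 ≡ 369 (mod 382)
369^2 ≡ 169 (mod 382)
369^5 ≡ 11 (mod 382)
369^10 ≡ 121 (mod 382)
369^19 ≡ 343 (mod 382)
369^38 ≡ 375 (mod 382)
369^95 ≡ 381 (mod 382)
369^190 ≡ 1 (mod 382) ✓
So ord_382(369) = 190.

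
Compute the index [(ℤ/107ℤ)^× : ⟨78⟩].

The order of 78 must divide φ(107) = 107 − 1 = 106 = 2 · 53.
Divisors of 106: 1, 2, 53, 106.
Compute 78^d (mod 107) for the divisors d until we hit 1:
78^1 ≡ 78 (mod 107)
78^2 ≡ 92 (mod 107)
78^53 ≡ 106 (mod 107)
78^106 ≡ 1 (mod 107) ✓
So ord_107(78) = 106, hence |⟨78⟩| = 106.
The index is φ(107) / ord(78) = 106 / 106 = 1.

1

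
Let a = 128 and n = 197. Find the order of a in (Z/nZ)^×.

28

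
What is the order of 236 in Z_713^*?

The order of 236 must divide φ(713) = φ(23·31) = (23−1)·(31−1) = 22·30 = 660 = 2^2 · 3 · 5 · 11.
Divisors of 660: 1, 2, 3, 4, 5, 6, 10, 11, 12, 15, 20, 22, 30, 33, 44, 55, 60, 66, 110, 132, 165, 220, 330, 660.
Evaluate successive powers at the divisors of 660:
236^1 ≡ 236
236^2 ≡ 82
236^3 ≡ 101
236^4 ≡ 307
236^5 ≡ 439
236^6 ≡ 219
236^10 ≡ 211
236^11 ≡ 599
236^12 ≡ 190
236^15 ≡ 652
236^20 ≡ 315
236^22 ≡ 162
236^30 ≡ 156
236^33 ≡ 70
236^44 ≡ 576
236^55 ≡ 645
236^60 ≡ 94
236^66 ≡ 622
236^110 ≡ 346
236^132 ≡ 438
236^165 ≡ 1
The smallest such exponent is 165, so the order of 236 is 165.

165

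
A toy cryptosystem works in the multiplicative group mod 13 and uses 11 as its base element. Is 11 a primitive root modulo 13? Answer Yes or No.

Yes

φ(13) = 13 − 1 = 12 = 2^2 · 3.
Test 11^(12/q) mod 13 for each prime factor q of 12:
11^6 ≡ 12 (mod 13)  [q = 2: ≢ 1 ✓]
11^4 ≡ 3 (mod 13)  [q = 3: ≢ 1 ✓]
All checks pass, so 11 has order 12 and is a primitive root modulo 13.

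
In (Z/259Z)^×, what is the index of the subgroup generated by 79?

6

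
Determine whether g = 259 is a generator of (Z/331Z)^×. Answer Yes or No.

No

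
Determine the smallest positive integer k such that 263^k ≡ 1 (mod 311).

310

ord(263) | φ(311) = 311 − 1 = 310 = 2 · 5 · 31.
Divisors of 310: 1, 2, 5, 10, 31, 62, 155, 310.
Check 263^d mod 311 for each divisor in increasing order:
263^1 ≡ 263 (mod 311)
263^2 ≡ 127 (mod 311)
263^5 ≡ 198 (mod 311)
263^10 ≡ 18 (mod 311)
263^31 ≡ 275 (mod 311)
263^62 ≡ 52 (mod 311)
263^155 ≡ 310 (mod 311)
263^310 ≡ 1 (mod 311) ✓
So ord_311(263) = 310.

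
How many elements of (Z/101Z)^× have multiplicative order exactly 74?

0

φ(101) = 101 − 1 = 100 = 2^2 · 5^2.
Since (Z/101Z)^× is cyclic of order 100, the number of elements of order d is φ(d) when d | 100 and 0 otherwise.
74 does not divide 100, so no element of (Z/101Z)^× has order 74.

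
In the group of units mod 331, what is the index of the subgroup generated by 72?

5

By Lagrange's theorem, ord_331(72) divides φ(331) = 331 − 1 = 330 = 2 · 3 · 5 · 11.
Divisors of 330: 1, 2, 3, 5, 6, 10, 11, 15, 22, 30, 33, 55, 66, 110, 165, 330.
Compute 72^d (mod 331) for the divisors d until we hit 1:
72^1 ≡ 72 (mod 331)
72^2 ≡ 219 (mod 331)
72^3 ≡ 211 (mod 331)
72^5 ≡ 200 (mod 331)
72^6 ≡ 167 (mod 331)
72^10 ≡ 280 (mod 331)
72^11 ≡ 300 (mod 331)
72^15 ≡ 61 (mod 331)
72^22 ≡ 299 (mod 331)
72^30 ≡ 80 (mod 331)
72^33 ≡ 330 (mod 331)
72^55 ≡ 32 (mod 331)
72^66 ≡ 1 (mod 331) ✓
Thus |⟨72⟩| = ord(72) = 66.
Index = |(Z/331Z)^×| / |⟨72⟩| = 330 / 66 = 5.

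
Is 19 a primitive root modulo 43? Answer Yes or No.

φ(43) = 43 − 1 = 42 = 2 · 3 · 7.
Test 19^(42/q) mod 43 for each prime factor q of 42:
19^21 ≡ 42 (mod 43)  [q = 2: ≢ 1 ✓]
19^14 ≡ 36 (mod 43)  [q = 3: ≢ 1 ✓]
19^6 ≡ 11 (mod 43)  [q = 7: ≢ 1 ✓]
None equal 1, so ord_43(19) = 42: 19 is a primitive root.

Yes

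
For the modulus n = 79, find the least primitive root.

3

φ(79) = 79 − 1 = 78 = 2 · 3 · 13.
g is a primitive root iff g^(78/q) ≢ 1 (mod 79) for each prime q ∈ {2, 3, 13}.
g = 2: 2^39 ≡ 1 — hits 1, so not a primitive root.
g = 3: 3^39 ≡ 78; 3^26 ≡ 23; 3^6 ≡ 18 — none is 1, so 3 is a primitive root.
Hence the least primitive root of 79 is 3.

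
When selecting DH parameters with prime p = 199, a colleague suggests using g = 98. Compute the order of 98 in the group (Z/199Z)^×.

33

The order of 98 must divide φ(199) = 199 − 1 = 198 = 2 · 3^2 · 11.
Divisors of 198: 1, 2, 3, 6, 9, 11, 18, 22, 33, 66, 99, 198.
Test each divisor d:
98^1 ≡ 98
98^2 ≡ 52
98^3 ≡ 121
98^6 ≡ 114
98^9 ≡ 63
98^11 ≡ 92
98^18 ≡ 188
98^22 ≡ 106
98^33 ≡ 1
Therefore the multiplicative order of 98 modulo 199 is 33.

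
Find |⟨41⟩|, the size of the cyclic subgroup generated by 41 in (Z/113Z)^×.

56

Since 41 ∈ (Z/113Z)^×, its order divides φ(113) = 113 − 1 = 112 = 2^4 · 7.
Divisors of 112: 1, 2, 4, 7, 8, 14, 16, 28, 56, 112.
Evaluate successive powers at the divisors of 112:
41^1 ≡ 41 (mod 113)
41^2 ≡ 99 (mod 113)
41^4 ≡ 83 (mod 113)
41^7 ≡ 44 (mod 113)
41^8 ≡ 109 (mod 113)
41^14 ≡ 15 (mod 113)
41^16 ≡ 16 (mod 113)
41^28 ≡ 112 (mod 113)
41^56 ≡ 1 (mod 113) ✓
Hence ord(41) = 56.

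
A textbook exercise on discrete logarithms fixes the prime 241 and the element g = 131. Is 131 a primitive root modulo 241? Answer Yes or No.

Yes

φ(241) = 241 − 1 = 240 = 2^4 · 3 · 5.
131 is a primitive root mod 241 iff 131^(φ(241)/q) ≢ 1 for every prime q | φ(241), i.e. q ∈ {2, 3, 5}.
131^120 ≡ 240 (mod 241)  [q = 2: ≢ 1 ✓]
131^80 ≡ 225 (mod 241)  [q = 3: ≢ 1 ✓]
131^48 ≡ 205 (mod 241)  [q = 5: ≢ 1 ✓]
Every test exponent gives a nontrivial residue, hence 131 generates the full group.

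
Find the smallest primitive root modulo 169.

2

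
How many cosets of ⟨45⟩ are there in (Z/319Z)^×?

40

By Lagrange's theorem, ord_319(45) divides φ(319) = φ(11·29) = (11−1)·(29−1) = 10·28 = 280 = 2^3 · 5 · 7.
Divisors of 280: 1, 2, 4, 5, 7, 8, 10, 14, 20, 28, 35, 40, 56, 70, 140, 280.
Compute 45^d (mod 319) for the divisors d until we hit 1:
45^1 ≡ 45
45^2 ≡ 111
45^4 ≡ 199
45^5 ≡ 23
45^7 ≡ 1
So ord_319(45) = 7, hence |⟨45⟩| = 7.
[(Z/319Z)^× : ⟨45⟩] = 280/7 = 40.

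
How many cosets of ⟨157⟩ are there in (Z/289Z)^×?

4

By Lagrange's theorem, ord_289(157) divides φ(289) = φ(17^2) = 17·(17−1) = 272 = 2^4 · 17.
Divisors of 272: 1, 2, 4, 8, 16, 17, 34, 68, 136, 272.
Evaluate successive powers at the divisors of 272:
157^1 ≡ 157 (mod 289)
157^2 ≡ 84 (mod 289)
157^4 ≡ 120 (mod 289)
157^8 ≡ 239 (mod 289)
157^16 ≡ 188 (mod 289)
157^17 ≡ 38 (mod 289)
157^34 ≡ 288 (mod 289)
157^68 ≡ 1 (mod 289) ✓
So ord_289(157) = 68, hence |⟨157⟩| = 68.
The index is φ(289) / ord(157) = 272 / 68 = 4.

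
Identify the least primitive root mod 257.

3

φ(257) = 257 − 1 = 256 = 2^8.
Test candidates g = 2, 3, … against the prime factors q ∈ {2} of φ(257): g is a generator iff g^(256/q) ≢ 1 for every such q.
g = 2: 2^128 ≡ 1 — hits 1, so not a primitive root.
g = 3: 3^128 ≡ 256 — none is 1, so 3 is a primitive root.
The smallest primitive root modulo 257 is 3.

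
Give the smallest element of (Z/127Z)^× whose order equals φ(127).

φ(127) = 127 − 1 = 126 = 2 · 3^2 · 7.
Test candidates g = 2, 3, … against the prime factors q ∈ {2, 3, 7} of φ(127): g is a generator iff g^(126/q) ≢ 1 for every such q.
g = 2: 2^63 ≡ 1 — hits 1, so not a primitive root.
g = 3: 3^63 ≡ 126; 3^42 ≡ 107; 3^18 ≡ 4 — none is 1, so 3 is a primitive root.
So 3 is the smallest generator of (Z/127Z)^×.

3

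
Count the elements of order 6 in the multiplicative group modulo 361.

φ(361) = φ(19^2) = 19·(19−1) = 342 = 2 · 3^2 · 19.
(Z/361Z)^× is cyclic (|G| = 342); a cyclic group of order m has exactly φ(d) elements of each order d | m, and none otherwise.
6 = 2 · 3 divides 342, and φ(6) = 2.

2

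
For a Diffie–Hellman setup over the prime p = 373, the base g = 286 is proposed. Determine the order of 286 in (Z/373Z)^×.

By Lagrange's theorem, ord_373(286) divides φ(373) = 373 − 1 = 372 = 2^2 · 3 · 31.
Divisors of 372: 1, 2, 3, 4, 6, 12, 31, 62, 93, 124, 186, 372.
Test each divisor d:
286^1 ≡ 286
286^2 ≡ 109
286^3 ≡ 215
286^4 ≡ 318
286^6 ≡ 346
286^12 ≡ 356
286^31 ≡ 1
The smallest such exponent is 31, so the order of 286 is 31.

31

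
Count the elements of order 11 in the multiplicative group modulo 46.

10

φ(46) = φ(2)·φ(23) = 1·22 = 22 = 2 · 11.
In a cyclic group of order 22, there are φ(d) elements of order d for each divisor d of 22, and zero for non-divisors.
11 | 22, and φ(11) = 11 − 1 = 10.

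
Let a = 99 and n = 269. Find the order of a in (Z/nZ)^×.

67

Since 99 ∈ (Z/269Z)^×, its order divides φ(269) = 269 − 1 = 268 = 2^2 · 67.
Divisors of 268: 1, 2, 4, 67, 134, 268.
Evaluate successive powers at the divisors of 268:
99^1 ≡ 99 (mod 269)
99^2 ≡ 117 (mod 269)
99^4 ≡ 239 (mod 269)
99^67 ≡ 1 (mod 269) ✓
So ord_269(99) = 67.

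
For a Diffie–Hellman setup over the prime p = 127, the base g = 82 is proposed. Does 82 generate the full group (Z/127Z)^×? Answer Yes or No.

No

φ(127) = 127 − 1 = 126 = 2 · 3^2 · 7.
82 is a primitive root mod 127 iff 82^(φ(127)/q) ≢ 1 for every prime q | φ(127), i.e. q ∈ {2, 3, 7}.
82^63 ≡ 1 (mod 127)  [q = 2: ≡ 1 ✗]
82^42 ≡ 19 (mod 127)  [q = 3: ≢ 1 ✓]
82^18 ≡ 8 (mod 127)  [q = 7: ≢ 1 ✓]
82^63 ≡ 1 shows ord(82) | 63, strictly less than φ(127); not a primitive root.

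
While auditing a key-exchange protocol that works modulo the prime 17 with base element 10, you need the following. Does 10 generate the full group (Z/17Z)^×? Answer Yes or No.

φ(17) = 17 − 1 = 16 = 2^4.
10 is a primitive root mod 17 iff 10^(φ(17)/q) ≢ 1 for every prime q | φ(17), i.e. q ∈ {2}.
10^8 ≡ 16 (mod 17)  [q = 2: ≢ 1 ✓]
Every test exponent gives a nontrivial residue, hence 10 generates the full group.

Yes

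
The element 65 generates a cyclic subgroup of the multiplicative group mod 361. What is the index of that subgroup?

3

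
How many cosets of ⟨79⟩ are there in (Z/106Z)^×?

The order of 79 must divide φ(106) = φ(2)·φ(53) = 1·52 = 52 = 2^2 · 13.
Divisors of 52: 1, 2, 4, 13, 26, 52.
Check 79^d mod 106 for each divisor in increasing order:
79^1 ≡ 79
79^2 ≡ 93
79^4 ≡ 63
79^13 ≡ 83
79^26 ≡ 105
79^52 ≡ 1
So ord_106(79) = 52, hence |⟨79⟩| = 52.
[(Z/106Z)^× : ⟨79⟩] = 52/52 = 1.

1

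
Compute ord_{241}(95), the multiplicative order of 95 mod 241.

240

Since 95 ∈ (Z/241Z)^×, its order divides φ(241) = 241 − 1 = 240 = 2^4 · 3 · 5.
Divisors of 240: 1, 2, 3, 4, 5, 6, 8, 10, 12, 15, 16, 20, 24, 30, 40, 48, 60, 80, 120, 240.
Compute 95^d (mod 241) for the divisors d until we hit 1:
95^1 ≡ 95 (mod 241)
95^2 ≡ 108 (mod 241)
95^3 ≡ 138 (mod 241)
95^4 ≡ 96 (mod 241)
95^5 ≡ 203 (mod 241)
95^6 ≡ 5 (mod 241)
95^8 ≡ 58 (mod 241)
95^10 ≡ 239 (mod 241)
95^12 ≡ 25 (mod 241)
95^15 ≡ 76 (mod 241)
95^16 ≡ 231 (mod 241)
95^20 ≡ 4 (mod 241)
95^24 ≡ 143 (mod 241)
95^30 ≡ 233 (mod 241)
95^40 ≡ 16 (mod 241)
95^48 ≡ 205 (mod 241)
95^60 ≡ 64 (mod 241)
95^80 ≡ 15 (mod 241)
95^120 ≡ 240 (mod 241)
95^240 ≡ 1 (mod 241) ✓
Hence ord(95) = 240.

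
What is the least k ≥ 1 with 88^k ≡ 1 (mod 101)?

25

By Lagrange's theorem, ord_101(88) divides φ(101) = 101 − 1 = 100 = 2^2 · 5^2.
Divisors of 100: 1, 2, 4, 5, 10, 20, 25, 50, 100.
Evaluate successive powers at the divisors of 100:
88^1 ≡ 88
88^2 ≡ 68
88^4 ≡ 79
88^5 ≡ 84
88^10 ≡ 87
88^20 ≡ 95
88^25 ≡ 1
So ord_101(88) = 25.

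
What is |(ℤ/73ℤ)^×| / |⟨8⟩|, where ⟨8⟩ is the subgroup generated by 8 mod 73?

The order of 8 must divide φ(73) = 73 − 1 = 72 = 2^3 · 3^2.
Divisors of 72: 1, 2, 3, 4, 6, 8, 9, 12, 18, 24, 36, 72.
Compute 8^d (mod 73) for the divisors d until we hit 1:
8^1 ≡ 8
8^2 ≡ 64
8^3 ≡ 1
So ord_73(8) = 3, hence |⟨8⟩| = 3.
[(Z/73Z)^× : ⟨8⟩] = 72/3 = 24.

24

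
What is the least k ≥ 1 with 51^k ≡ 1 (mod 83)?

ord(51) | φ(83) = 83 − 1 = 82 = 2 · 41.
Divisors of 82: 1, 2, 41, 82.
Check 51^d mod 83 for each divisor in increasing order:
51^1 ≡ 51 (mod 83)
51^2 ≡ 28 (mod 83)
51^41 ≡ 1 (mod 83) ✓
The smallest such exponent is 41, so the order of 51 is 41.

41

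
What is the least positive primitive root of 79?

φ(79) = 79 − 1 = 78 = 2 · 3 · 13.
g is a primitive root iff g^(78/q) ≢ 1 (mod 79) for each prime q ∈ {2, 3, 13}.
g = 2: 2^39 ≡ 1 — hits 1, so not a primitive root.
g = 3: 3^39 ≡ 78; 3^26 ≡ 23; 3^6 ≡ 18 — none is 1, so 3 is a primitive root.
So 3 is the smallest generator of (Z/79Z)^×.

3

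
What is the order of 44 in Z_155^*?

The order of 44 must divide φ(155) = φ(5·31) = (5−1)·(31−1) = 4·30 = 120 = 2^3 · 3 · 5.
Divisors of 120: 1, 2, 3, 4, 5, 6, 8, 10, 12, 15, 20, 24, 30, 40, 60, 120.
Test each divisor d:
44^1 ≡ 44 (mod 155)
44^2 ≡ 76 (mod 155)
44^3 ≡ 89 (mod 155)
44^4 ≡ 41 (mod 155)
44^5 ≡ 99 (mod 155)
44^6 ≡ 16 (mod 155)
44^8 ≡ 131 (mod 155)
44^10 ≡ 36 (mod 155)
44^12 ≡ 101 (mod 155)
44^15 ≡ 154 (mod 155)
44^20 ≡ 56 (mod 155)
44^24 ≡ 126 (mod 155)
44^30 ≡ 1 (mod 155) ✓
Hence ord(44) = 30.

30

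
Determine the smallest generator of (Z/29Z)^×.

φ(29) = 29 − 1 = 28 = 2^2 · 7.
Test candidates g = 2, 3, … against the prime factors q ∈ {2, 7} of φ(29): g is a generator iff g^(28/q) ≢ 1 for every such q.
g = 2: 2^14 ≡ 28; 2^4 ≡ 16 — none is 1, so 2 is a primitive root.
So 2 is the smallest generator of (Z/29Z)^×.

2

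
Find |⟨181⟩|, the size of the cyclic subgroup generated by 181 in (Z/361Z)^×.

ord(181) | φ(361) = φ(19^2) = 19·(19−1) = 342 = 2 · 3^2 · 19.
Divisors of 342: 1, 2, 3, 6, 9, 18, 19, 38, 57, 114, 171, 342.
Test each divisor d:
181^1 ≡ 181 (mod 361)
181^2 ≡ 271 (mod 361)
181^3 ≡ 316 (mod 361)
181^6 ≡ 220 (mod 361)
181^9 ≡ 208 (mod 361)
181^18 ≡ 305 (mod 361)
181^19 ≡ 333 (mod 361)
181^38 ≡ 62 (mod 361)
181^57 ≡ 69 (mod 361)
181^114 ≡ 68 (mod 361)
181^171 ≡ 360 (mod 361)
181^342 ≡ 1 (mod 361) ✓
The smallest such exponent is 342, so the order of 181 is 342.

342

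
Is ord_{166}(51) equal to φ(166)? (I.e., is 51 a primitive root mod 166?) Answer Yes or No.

φ(166) = φ(2)·φ(83) = 1·82 = 82 = 2 · 41.
It suffices to check that the order of 51 is not a proper divisor of 82: compute 51^(82/q) for q ∈ {2, 41}.
51^41 ≡ 1 (mod 166)  [q = 2: ≡ 1 ✗]
51^2 ≡ 111 (mod 166)  [q = 41: ≢ 1 ✓]
Since 51^41 ≡ 1, the order of 51 divides 41 < 82, so 51 is not a primitive root.

No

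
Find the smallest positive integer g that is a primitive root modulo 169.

φ(169) = φ(13^2) = 13·(13−1) = 156 = 2^2 · 3 · 13.
g is a primitive root iff g^(156/q) ≢ 1 (mod 169) for each prime q ∈ {2, 3, 13}.
g = 2: 2^78 ≡ 168; 2^52 ≡ 146; 2^12 ≡ 40 — none is 1, so 2 is a primitive root.
The smallest primitive root modulo 169 is 2.

2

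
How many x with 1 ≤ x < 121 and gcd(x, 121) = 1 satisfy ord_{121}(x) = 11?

10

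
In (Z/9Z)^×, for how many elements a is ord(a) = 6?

2

φ(9) = φ(3^2) = 3·(3−1) = 6 = 2 · 3.
(Z/9Z)^× is cyclic (|G| = 6); a cyclic group of order m has exactly φ(d) elements of each order d | m, and none otherwise.
6 = 2 · 3 divides 6, and φ(6) = 2.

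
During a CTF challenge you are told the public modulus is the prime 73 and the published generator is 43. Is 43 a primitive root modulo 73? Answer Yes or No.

φ(73) = 73 − 1 = 72 = 2^3 · 3^2.
It suffices to check that the order of 43 is not a proper divisor of 72: compute 43^(72/q) for q ∈ {2, 3}.
43^36 ≡ 72 (mod 73)  [q = 2: ≢ 1 ✓]
43^24 ≡ 1 (mod 73)  [q = 3: ≡ 1 ✗]
The check at q = 3 fails, so 43 generates a proper subgroup.

No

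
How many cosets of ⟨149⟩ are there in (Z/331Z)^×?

ord(149) | φ(331) = 331 − 1 = 330 = 2 · 3 · 5 · 11.
Divisors of 330: 1, 2, 3, 5, 6, 10, 11, 15, 22, 30, 33, 55, 66, 110, 165, 330.
Evaluate successive powers at the divisors of 330:
149^1 ≡ 149 (mod 331)
149^2 ≡ 24 (mod 331)
149^3 ≡ 266 (mod 331)
149^5 ≡ 95 (mod 331)
149^6 ≡ 253 (mod 331)
149^10 ≡ 88 (mod 331)
149^11 ≡ 203 (mod 331)
149^15 ≡ 85 (mod 331)
149^22 ≡ 165 (mod 331)
149^30 ≡ 274 (mod 331)
149^33 ≡ 64 (mod 331)
149^55 ≡ 299 (mod 331)
149^66 ≡ 124 (mod 331)
149^110 ≡ 31 (mod 331)
149^165 ≡ 1 (mod 331) ✓
So ord_331(149) = 165, hence |⟨149⟩| = 165.
[(Z/331Z)^× : ⟨149⟩] = 330/165 = 2.

2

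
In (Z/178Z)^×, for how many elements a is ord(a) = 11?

φ(178) = φ(2)·φ(89) = 1·88 = 88 = 2^3 · 11.
(Z/178Z)^× is cyclic (|G| = 88); a cyclic group of order m has exactly φ(d) elements of each order d | m, and none otherwise.
11 | 88, and φ(11) = 11 − 1 = 10.

10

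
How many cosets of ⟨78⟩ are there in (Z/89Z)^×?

8

The order of 78 must divide φ(89) = 89 − 1 = 88 = 2^3 · 11.
Divisors of 88: 1, 2, 4, 8, 11, 22, 44, 88.
Test each divisor d:
78^1 ≡ 78 (mod 89)
78^2 ≡ 32 (mod 89)
78^4 ≡ 45 (mod 89)
78^8 ≡ 67 (mod 89)
78^11 ≡ 1 (mod 89) ✓
Thus |⟨78⟩| = ord(78) = 11.
[(Z/89Z)^× : ⟨78⟩] = 88/11 = 8.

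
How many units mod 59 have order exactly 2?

φ(59) = 59 − 1 = 58 = 2 · 29.
Since (Z/59Z)^× is cyclic of order 58, the number of elements of order d is φ(d) when d | 58 and 0 otherwise.
2 | 58, and φ(2) = 2 − 1 = 1.

1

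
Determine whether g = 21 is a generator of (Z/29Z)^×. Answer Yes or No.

Yes

φ(29) = 29 − 1 = 28 = 2^2 · 7.
An element g generates (Z/29Z)^× iff g^(28/q) ≢ 1 (mod 29) for each prime q ∈ {2, 7}.
21^14 ≡ 28 (mod 29)  [q = 2: ≢ 1 ✓]
21^4 ≡ 7 (mod 29)  [q = 7: ≢ 1 ✓]
All checks pass, so 21 has order 28 and is a primitive root modulo 29.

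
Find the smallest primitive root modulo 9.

φ(9) = φ(3^2) = 3·(3−1) = 6 = 2 · 3.
g is a primitive root iff g^(6/q) ≢ 1 (mod 9) for each prime q ∈ {2, 3}.
g = 2: 2^3 ≡ 8; 2^2 ≡ 4 — none is 1, so 2 is a primitive root.
Hence the least primitive root of 9 is 2.

2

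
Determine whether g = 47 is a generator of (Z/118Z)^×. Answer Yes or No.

Yes

φ(118) = φ(2)·φ(59) = 1·58 = 58 = 2 · 29.
Test 47^(58/q) mod 118 for each prime factor q of 58:
47^29 ≡ 117 (mod 118)  [q = 2: ≢ 1 ✓]
47^2 ≡ 85 (mod 118)  [q = 29: ≢ 1 ✓]
All checks pass, so 47 has order 58 and is a primitive root modulo 118.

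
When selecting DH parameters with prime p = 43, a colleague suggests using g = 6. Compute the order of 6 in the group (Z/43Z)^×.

3

ord(6) | φ(43) = 43 − 1 = 42 = 2 · 3 · 7.
Divisors of 42: 1, 2, 3, 6, 7, 14, 21, 42.
Evaluate successive powers at the divisors of 42:
6^1 ≡ 6 (mod 43)
6^2 ≡ 36 (mod 43)
6^3 ≡ 1 (mod 43) ✓
The smallest such exponent is 3, so the order of 6 is 3.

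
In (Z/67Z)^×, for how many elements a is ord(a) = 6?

φ(67) = 67 − 1 = 66 = 2 · 3 · 11.
In a cyclic group of order 66, there are φ(d) elements of order d for each divisor d of 66, and zero for non-divisors.
6 = 2 · 3 divides 66, and φ(6) = 2.

2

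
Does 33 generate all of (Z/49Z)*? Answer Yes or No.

φ(49) = φ(7^2) = 7·(7−1) = 42 = 2 · 3 · 7.
It suffices to check that the order of 33 is not a proper divisor of 42: compute 33^(42/q) for q ∈ {2, 3, 7}.
33^21 ≡ 48 (mod 49)  [q = 2: ≢ 1 ✓]
33^14 ≡ 18 (mod 49)  [q = 3: ≢ 1 ✓]
33^6 ≡ 8 (mod 49)  [q = 7: ≢ 1 ✓]
Every test exponent gives a nontrivial residue, hence 33 generates the full group.

Yes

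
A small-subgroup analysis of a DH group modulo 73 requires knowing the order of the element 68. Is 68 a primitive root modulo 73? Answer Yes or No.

Yes

φ(73) = 73 − 1 = 72 = 2^3 · 3^2.
68 is a primitive root mod 73 iff 68^(φ(73)/q) ≢ 1 for every prime q | φ(73), i.e. q ∈ {2, 3}.
68^36 ≡ 72 (mod 73)  [q = 2: ≢ 1 ✓]
68^24 ≡ 8 (mod 73)  [q = 3: ≢ 1 ✓]
None equal 1, so ord_73(68) = 72: 68 is a primitive root.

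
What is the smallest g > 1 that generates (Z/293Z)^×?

2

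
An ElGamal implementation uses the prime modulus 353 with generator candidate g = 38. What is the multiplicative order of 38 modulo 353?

176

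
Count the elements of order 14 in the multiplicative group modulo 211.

φ(211) = 211 − 1 = 210 = 2 · 3 · 5 · 7.
Since (Z/211Z)^× is cyclic of order 210, the number of elements of order d is φ(d) when d | 210 and 0 otherwise.
14 = 2 · 7 divides 210, and φ(14) = 6.

6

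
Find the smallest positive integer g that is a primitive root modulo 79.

φ(79) = 79 − 1 = 78 = 2 · 3 · 13.
g is a primitive root iff g^(78/q) ≢ 1 (mod 79) for each prime q ∈ {2, 3, 13}.
g = 2: 2^39 ≡ 1 — hits 1, so not a primitive root.
g = 3: 3^39 ≡ 78; 3^26 ≡ 23; 3^6 ≡ 18 — none is 1, so 3 is a primitive root.
The smallest primitive root modulo 79 is 3.

3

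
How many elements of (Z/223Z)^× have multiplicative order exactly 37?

φ(223) = 223 − 1 = 222 = 2 · 3 · 37.
Since (Z/223Z)^× is cyclic of order 222, the number of elements of order d is φ(d) when d | 222 and 0 otherwise.
37 | 222, and φ(37) = 37 − 1 = 36.

36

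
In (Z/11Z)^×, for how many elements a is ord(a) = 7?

0

φ(11) = 11 − 1 = 10 = 2 · 5.
(Z/11Z)^× is cyclic (|G| = 10); a cyclic group of order m has exactly φ(d) elements of each order d | m, and none otherwise.
Since 7 ∤ 10, the count is 0.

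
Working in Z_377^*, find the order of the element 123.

By Lagrange's theorem, ord_377(123) divides φ(377) = φ(13·29) = (13−1)·(29−1) = 12·28 = 336 = 2^4 · 3 · 7.
Divisors of 336: 1, 2, 3, 4, 6, 7, 8, 12, 14, 16, 21, 24, 28, 42, 48, 56, 84, 112, 168, 336.
Compute 123^d (mod 377) for the divisors d until we hit 1:
123^1 ≡ 123
123^2 ≡ 49
123^3 ≡ 372
123^4 ≡ 139
123^6 ≡ 25
123^7 ≡ 59
123^8 ≡ 94
123^12 ≡ 248
123^14 ≡ 88
123^16 ≡ 165
123^21 ≡ 291
123^24 ≡ 53
123^28 ≡ 204
123^42 ≡ 233
123^48 ≡ 170
123^56 ≡ 146
123^84 ≡ 1
Hence ord(123) = 84.

84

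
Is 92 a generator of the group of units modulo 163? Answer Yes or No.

Yes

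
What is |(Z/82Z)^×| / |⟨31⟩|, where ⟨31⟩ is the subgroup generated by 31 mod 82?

4

ord(31) | φ(82) = φ(2)·φ(41) = 1·40 = 40 = 2^3 · 5.
Divisors of 40: 1, 2, 4, 5, 8, 10, 20, 40.
Check 31^d mod 82 for each divisor in increasing order:
31^1 ≡ 31
31^2 ≡ 59
31^4 ≡ 37
31^5 ≡ 81
31^8 ≡ 57
31^10 ≡ 1
Thus |⟨31⟩| = ord(31) = 10.
Index = |(Z/82Z)^×| / |⟨31⟩| = 40 / 10 = 4.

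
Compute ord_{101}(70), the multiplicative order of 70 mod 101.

50

Since 70 ∈ (Z/101Z)^×, its order divides φ(101) = 101 − 1 = 100 = 2^2 · 5^2.
Divisors of 100: 1, 2, 4, 5, 10, 20, 25, 50, 100.
Evaluate successive powers at the divisors of 100:
70^1 ≡ 70
70^2 ≡ 52
70^4 ≡ 78
70^5 ≡ 6
70^10 ≡ 36
70^20 ≡ 84
70^25 ≡ 100
70^50 ≡ 1
The smallest such exponent is 50, so the order of 70 is 50.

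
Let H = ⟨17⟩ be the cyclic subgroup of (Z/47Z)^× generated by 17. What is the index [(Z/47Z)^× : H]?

2

Since 17 ∈ (Z/47Z)^×, its order divides φ(47) = 47 − 1 = 46 = 2 · 23.
Divisors of 46: 1, 2, 23, 46.
Test each divisor d:
17^1 ≡ 17 (mod 47)
17^2 ≡ 7 (mod 47)
17^23 ≡ 1 (mod 47) ✓
Thus |⟨17⟩| = ord(17) = 23.
Index = |(Z/47Z)^×| / |⟨17⟩| = 46 / 23 = 2.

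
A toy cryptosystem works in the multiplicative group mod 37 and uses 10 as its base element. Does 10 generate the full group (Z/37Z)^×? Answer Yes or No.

No

φ(37) = 37 − 1 = 36 = 2^2 · 3^2.
10 is a primitive root mod 37 iff 10^(φ(37)/q) ≢ 1 for every prime q | φ(37), i.e. q ∈ {2, 3}.
10^18 ≡ 1 (mod 37)  [q = 2: ≡ 1 ✗]
10^12 ≡ 1 (mod 37)  [q = 3: ≡ 1 ✗]
The check at q = 2 fails, so 10 generates a proper subgroup.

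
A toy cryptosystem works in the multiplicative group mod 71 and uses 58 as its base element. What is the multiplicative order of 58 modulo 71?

ord(58) | φ(71) = 71 − 1 = 70 = 2 · 5 · 7.
Divisors of 70: 1, 2, 5, 7, 10, 14, 35, 70.
Check 58^d mod 71 for each divisor in increasing order:
58^1 ≡ 58 (mod 71)
58^2 ≡ 27 (mod 71)
58^5 ≡ 37 (mod 71)
58^7 ≡ 5 (mod 71)
58^10 ≡ 20 (mod 71)
58^14 ≡ 25 (mod 71)
58^35 ≡ 1 (mod 71) ✓
Hence ord(58) = 35.

35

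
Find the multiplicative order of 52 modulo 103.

51

Since 52 ∈ (Z/103Z)^×, its order divides φ(103) = 103 − 1 = 102 = 2 · 3 · 17.
Divisors of 102: 1, 2, 3, 6, 17, 34, 51, 102.
Test each divisor d:
52^1 ≡ 52
52^2 ≡ 26
52^3 ≡ 13
52^6 ≡ 66
52^17 ≡ 46
52^34 ≡ 56
52^51 ≡ 1
Therefore the multiplicative order of 52 modulo 103 is 51.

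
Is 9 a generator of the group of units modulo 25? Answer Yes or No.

No

φ(25) = φ(5^2) = 5·(5−1) = 20 = 2^2 · 5.
Test 9^(20/q) mod 25 for each prime factor q of 20:
9^10 ≡ 1 (mod 25)  [q = 2: ≡ 1 ✗]
9^4 ≡ 11 (mod 25)  [q = 5: ≢ 1 ✓]
The check at q = 2 fails, so 9 generates a proper subgroup.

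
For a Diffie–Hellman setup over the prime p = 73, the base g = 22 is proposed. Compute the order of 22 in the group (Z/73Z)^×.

ord(22) | φ(73) = 73 − 1 = 72 = 2^3 · 3^2.
Divisors of 72: 1, 2, 3, 4, 6, 8, 9, 12, 18, 24, 36, 72.
Evaluate successive powers at the divisors of 72:
22^1 ≡ 22
22^2 ≡ 46
22^3 ≡ 63
22^4 ≡ 72
22^6 ≡ 27
22^8 ≡ 1
Hence ord(22) = 8.

8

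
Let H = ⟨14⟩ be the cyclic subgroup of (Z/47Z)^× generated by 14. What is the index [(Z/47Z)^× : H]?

ord(14) | φ(47) = 47 − 1 = 46 = 2 · 23.
Divisors of 46: 1, 2, 23, 46.
Compute 14^d (mod 47) for the divisors d until we hit 1:
14^1 ≡ 14 (mod 47)
14^2 ≡ 8 (mod 47)
14^23 ≡ 1 (mod 47) ✓
The order of 14 is 23, so the subgroup it generates has 23 elements.
[(Z/47Z)^× : ⟨14⟩] = 46/23 = 2.

2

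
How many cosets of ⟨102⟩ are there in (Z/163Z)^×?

ord(102) | φ(163) = 163 − 1 = 162 = 2 · 3^4.
Divisors of 162: 1, 2, 3, 6, 9, 18, 27, 54, 81, 162.
Check 102^d mod 163 for each divisor in increasing order:
102^1 ≡ 102
102^2 ≡ 135
102^3 ≡ 78
102^6 ≡ 53
102^9 ≡ 59
102^18 ≡ 58
102^27 ≡ 162
102^54 ≡ 1
The order of 102 is 54, so the subgroup it generates has 54 elements.
[(Z/163Z)^× : ⟨102⟩] = 162/54 = 3.

3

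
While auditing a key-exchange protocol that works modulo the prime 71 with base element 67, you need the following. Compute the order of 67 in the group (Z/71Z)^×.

70

ord(67) | φ(71) = 71 − 1 = 70 = 2 · 5 · 7.
Divisors of 70: 1, 2, 5, 7, 10, 14, 35, 70.
Check 67^d mod 71 for each divisor in increasing order:
67^1 ≡ 67
67^2 ≡ 16
67^5 ≡ 41
67^7 ≡ 17
67^10 ≡ 48
67^14 ≡ 5
67^35 ≡ 70
67^70 ≡ 1
The smallest such exponent is 70, so the order of 67 is 70.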